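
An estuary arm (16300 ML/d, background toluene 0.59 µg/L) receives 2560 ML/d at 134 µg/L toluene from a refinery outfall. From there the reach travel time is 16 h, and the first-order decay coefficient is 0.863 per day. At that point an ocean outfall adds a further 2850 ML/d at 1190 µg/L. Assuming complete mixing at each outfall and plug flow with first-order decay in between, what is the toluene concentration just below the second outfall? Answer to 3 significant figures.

165 µg/L

Mass balance: C = (16300·0.5900 + 2560·134.0) / 18860 = 352700/18860 = 18.70 µg/L; combined flow 18860 ML/d.
Applying C = C₀e^(−kt): 18.70 × 0.5625 = 10.52 µg/L.
At the second outfall, C = (18860·10.52 + 2850·1190) / (18860 + 2850) = 165.4 µg/L.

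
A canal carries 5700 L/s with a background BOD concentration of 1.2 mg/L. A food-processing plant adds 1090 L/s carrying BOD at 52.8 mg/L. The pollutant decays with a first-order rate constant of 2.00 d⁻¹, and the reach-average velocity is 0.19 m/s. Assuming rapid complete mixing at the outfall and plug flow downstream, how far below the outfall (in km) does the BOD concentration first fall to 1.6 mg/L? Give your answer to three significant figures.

Flow-weighted average: C = (5700·1.200 + 1090·52.80) / 6790 = 64390/6790 = 9.483 mg/L.
Set 9.483·exp(−k·t) = 1.6 → t = ln(9.483/1.6)/k = 76880 s = 21.35 h.
Distance = v·t = 0.19·76880 = 14610 m = 14.61 km.

14.6 km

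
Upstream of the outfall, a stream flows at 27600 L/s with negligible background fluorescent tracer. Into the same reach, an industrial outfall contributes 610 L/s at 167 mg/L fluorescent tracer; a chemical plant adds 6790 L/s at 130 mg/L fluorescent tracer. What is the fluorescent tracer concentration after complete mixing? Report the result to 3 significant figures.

28.1 mg/L

Conservation of mass: C = (27600·0 + 610.0·167.0 + 6790·130.0) / 35000 = 984600/35000 = 28.13 mg/L.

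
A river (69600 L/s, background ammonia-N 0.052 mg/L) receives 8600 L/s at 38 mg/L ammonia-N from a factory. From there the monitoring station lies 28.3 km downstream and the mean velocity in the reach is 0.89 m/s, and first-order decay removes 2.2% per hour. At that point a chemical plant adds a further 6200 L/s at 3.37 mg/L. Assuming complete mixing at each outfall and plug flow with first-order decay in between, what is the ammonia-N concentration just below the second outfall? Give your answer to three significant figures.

3.46 mg/L

Flow-weighted average: C = (69600·0.05200 + 8600·38.00) / 78200 = 330400/78200 = 4.225 mg/L; combined flow 78200 L/s.
Travel time t = 28.3·1000 / 0.89 = 31800 s = 8.833 h.
2.2%/h lost → k = −ln(1 − 0.022) = 0.02225 h⁻¹.
Decay over the reach: 4.225·exp(−kt) = 4.225·0.8216 = 3.472 mg/L.
Second outfall: C = (78200·3.472 + 6200·3.370)/84400 = 3.464 mg/L.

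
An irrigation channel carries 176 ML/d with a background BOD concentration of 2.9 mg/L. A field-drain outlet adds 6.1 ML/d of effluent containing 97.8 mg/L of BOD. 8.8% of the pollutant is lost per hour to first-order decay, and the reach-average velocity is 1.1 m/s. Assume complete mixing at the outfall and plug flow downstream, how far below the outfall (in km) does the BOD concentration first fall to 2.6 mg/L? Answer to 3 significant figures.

36.5 km

Flow-weighted average: C = (176.0·2.900 + 6.100·97.80) / 182.1 = 1107/182.1 = 6.079 mg/L.
8.8%/h lost → k = −ln(1 − 0.088) = 0.09212 h⁻¹.
Set 6.079·exp(−k·t) = 2.6 → t = ln(6.079/2.6)/k = 33190 s = 9.220 h.
Distance = v·t = 1.1·33190 = 36510 m = 36.51 km.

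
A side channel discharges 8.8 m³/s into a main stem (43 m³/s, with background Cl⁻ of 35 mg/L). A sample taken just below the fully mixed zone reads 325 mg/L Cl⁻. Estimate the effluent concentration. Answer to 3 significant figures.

1740 mg/L

Mass balance: 43.00·35.00 + 8.800·Cₑ = 51.80·325.0
→ Cₑ = (51.80·325.0 − 43.00·35.00) / 8.800 = 1742 mg/L.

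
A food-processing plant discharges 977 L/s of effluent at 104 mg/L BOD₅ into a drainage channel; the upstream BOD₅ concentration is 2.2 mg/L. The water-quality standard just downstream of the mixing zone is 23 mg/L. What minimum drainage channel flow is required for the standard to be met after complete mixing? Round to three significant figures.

Set C_mix = 23: (Q·2.200 + 977.0·104.0) / (Q + 977.0) = 23
→ Q = 977.0·(104.0 − 23)/(23 − 2.200) = 3805 L/s.

3800 L/s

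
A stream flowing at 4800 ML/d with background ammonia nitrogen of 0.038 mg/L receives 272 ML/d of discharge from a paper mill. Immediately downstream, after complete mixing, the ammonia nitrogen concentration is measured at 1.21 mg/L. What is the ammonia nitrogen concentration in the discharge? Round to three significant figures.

Mass balance: 4800·0.03800 + 272.0·Cₑ = 5072·1.210
→ Cₑ = (5072·1.210 − 4800·0.03800) / 272.0 = 21.89 mg/L.

21.9 mg/L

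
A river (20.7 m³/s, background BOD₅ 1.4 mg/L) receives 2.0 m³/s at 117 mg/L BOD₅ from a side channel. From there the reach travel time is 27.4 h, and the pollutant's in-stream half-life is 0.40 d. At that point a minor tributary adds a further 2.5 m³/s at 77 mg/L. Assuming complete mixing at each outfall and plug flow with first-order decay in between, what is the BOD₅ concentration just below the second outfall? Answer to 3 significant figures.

9.08 mg/L

Mixed concentration C = ΣQC/ΣQ = (20.70·1.400 + 2.000·117.0) / 22.70 = 263.0/22.70 = 11.59 mg/L; combined flow 22.70 m³/s.
Half-life 0.40 d → k = ln 2 / 0.40 = 1.733 d⁻¹.
First-order decay: C = 11.59·exp(−k·t) = 11.59·0.1383 = 1.602 mg/L.
At the second outfall, C = (22.70·1.602 + 2.500·77.00) / (22.70 + 2.500) = 9.082 mg/L.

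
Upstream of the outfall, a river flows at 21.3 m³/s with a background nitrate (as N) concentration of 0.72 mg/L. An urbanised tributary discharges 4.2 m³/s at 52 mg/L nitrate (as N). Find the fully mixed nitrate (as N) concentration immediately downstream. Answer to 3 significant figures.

Flow-weighted average: C = (21.30·0.7200 + 4.200·52.00) / 25.50 = 233.7/25.50 = 9.166 mg/L.

9.17 mg/L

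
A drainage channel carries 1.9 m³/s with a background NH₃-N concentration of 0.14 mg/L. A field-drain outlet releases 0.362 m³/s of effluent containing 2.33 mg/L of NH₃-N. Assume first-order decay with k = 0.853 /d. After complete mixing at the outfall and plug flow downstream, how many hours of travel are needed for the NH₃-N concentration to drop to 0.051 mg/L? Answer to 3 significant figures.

63.7 h

Mass balance: C = (1.900·0.1400 + 0.3620·2.330) / 2.262 = 1.109/2.262 = 0.4905 mg/L.
0.4905·exp(−k·t) = 0.051 → t = ln(0.4905/0.051)/k = 229300 s = 63.69 h.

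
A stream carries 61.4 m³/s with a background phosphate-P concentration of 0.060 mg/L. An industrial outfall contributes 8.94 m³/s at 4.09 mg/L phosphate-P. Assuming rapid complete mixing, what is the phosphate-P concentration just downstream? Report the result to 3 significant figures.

Flow-weighted average: C = (61.40·0.06000 + 8.940·4.090) / 70.34 = 40.25/70.34 = 0.5722 mg/L.

0.572 mg/L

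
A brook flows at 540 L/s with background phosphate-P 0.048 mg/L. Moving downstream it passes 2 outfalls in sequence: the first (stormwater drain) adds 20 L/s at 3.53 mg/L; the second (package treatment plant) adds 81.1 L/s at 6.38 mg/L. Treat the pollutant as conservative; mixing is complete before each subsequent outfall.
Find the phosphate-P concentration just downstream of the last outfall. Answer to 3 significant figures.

0.958 mg/L

After outfall 1: Q = 540.0 + 20.00 = 560.0 L/s; C = (540.0·0.04800 + 20.00·3.530)/560.0 = 0.1724 mg/L.
After outfall 2: Q = 560.0 + 81.10 = 641.1 L/s; C = (560.0·0.1724 + 81.10·6.380)/641.1 = 0.9576 mg/L.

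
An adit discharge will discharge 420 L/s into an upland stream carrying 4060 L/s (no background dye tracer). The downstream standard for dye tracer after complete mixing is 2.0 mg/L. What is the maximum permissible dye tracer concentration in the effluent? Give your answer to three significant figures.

21.3 mg/L

At the limit, (Qr·Cr + Qe·Cₑ)/(Qr + Qe) = 2.0:
Cₑ = (4480·2.0 − 4060·0) / 420.0 = 21.33 mg/L.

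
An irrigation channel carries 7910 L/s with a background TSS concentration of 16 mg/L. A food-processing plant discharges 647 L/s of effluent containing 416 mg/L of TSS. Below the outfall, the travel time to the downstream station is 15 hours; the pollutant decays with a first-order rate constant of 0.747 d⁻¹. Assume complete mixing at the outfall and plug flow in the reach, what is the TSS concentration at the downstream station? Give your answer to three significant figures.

Conservation of mass: C = (7910·16.00 + 647.0·416.0) / 8557 = 395700/8557 = 46.24 mg/L.
Decay over the reach: 46.24·exp(−kt) = 46.24·0.6270 = 28.99 mg/L.

29.0 mg/L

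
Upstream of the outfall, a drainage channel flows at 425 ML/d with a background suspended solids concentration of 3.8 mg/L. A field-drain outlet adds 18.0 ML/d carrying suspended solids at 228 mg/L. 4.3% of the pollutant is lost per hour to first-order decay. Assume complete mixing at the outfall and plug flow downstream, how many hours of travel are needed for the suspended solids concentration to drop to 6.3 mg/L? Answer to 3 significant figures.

Flow-weighted average: C = (425.0·3.800 + 18.00·228.0) / 443.0 = 5719/443.0 = 12.91 mg/L.
4.3%/h lost → k = −ln(1 − 0.043) = 0.04395 h⁻¹.
12.91·exp(−k·t) = 6.3 → t = ln(12.91/6.3)/k = 58760 s = 16.32 h.

16.3 h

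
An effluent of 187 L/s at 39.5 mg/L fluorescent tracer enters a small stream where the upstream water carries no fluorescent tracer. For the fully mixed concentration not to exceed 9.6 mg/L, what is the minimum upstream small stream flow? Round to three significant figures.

Set C_mix = 9.6: (Q·0 + 187.0·39.50) / (Q + 187.0) = 9.6
→ Q = 187.0·(39.50 − 9.6)/(9.6 − 0) = 582.4 L/s.

582 L/s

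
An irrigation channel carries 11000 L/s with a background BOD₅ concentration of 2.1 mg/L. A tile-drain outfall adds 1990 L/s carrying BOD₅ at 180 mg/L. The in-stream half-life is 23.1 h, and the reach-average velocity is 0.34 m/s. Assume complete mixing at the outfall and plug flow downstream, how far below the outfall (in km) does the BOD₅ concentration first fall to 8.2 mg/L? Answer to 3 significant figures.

52.0 km

Mass balance: C = (11000·2.100 + 1990·180.0) / 12990 = 381300/12990 = 29.35 mg/L.
Half-life 23.1 h → k = ln 2 / 23.1 = 0.03001 h⁻¹ = 0.7202 d⁻¹.
Set 29.35·exp(−k·t) = 8.2 → t = ln(29.35/8.2)/k = 153000 s = 42.50 h.
Distance = v·t = 0.34·153000 = 52020 m = 52.02 km.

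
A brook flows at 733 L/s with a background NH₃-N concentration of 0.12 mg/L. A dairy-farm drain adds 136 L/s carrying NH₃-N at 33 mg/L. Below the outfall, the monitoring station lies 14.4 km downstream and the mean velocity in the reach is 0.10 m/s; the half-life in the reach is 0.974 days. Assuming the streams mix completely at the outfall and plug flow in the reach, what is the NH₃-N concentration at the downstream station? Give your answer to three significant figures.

1.61 mg/L

Mixed concentration C = ΣQC/ΣQ = (733.0·0.1200 + 136.0·33.00) / 869.0 = 4576/869.0 = 5.266 mg/L.
Travel time t = 14.4·1000 / 0.10 = 144000 s = 40.00 h.
Half-life 0.974 d → k = ln 2 / 0.974 = 0.7117 d⁻¹.
First-order decay: C = 5.266·exp(−k·t) = 5.266·0.3054 = 1.608 mg/L.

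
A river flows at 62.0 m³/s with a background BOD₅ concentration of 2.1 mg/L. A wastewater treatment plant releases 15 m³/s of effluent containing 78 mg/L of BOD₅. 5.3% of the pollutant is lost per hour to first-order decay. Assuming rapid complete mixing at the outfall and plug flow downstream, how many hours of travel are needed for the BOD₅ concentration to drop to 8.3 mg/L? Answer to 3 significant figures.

13.0 h

Conservation of mass: C = (62.00·2.100 + 15.00·78.00) / 77.00 = 1300/77.00 = 16.89 mg/L.
5.3%/h lost → k = −ln(1 − 0.053) = 0.05446 h⁻¹.
16.89·exp(−k·t) = 8.3 → t = ln(16.89/8.3)/k = 46950 s = 13.04 h.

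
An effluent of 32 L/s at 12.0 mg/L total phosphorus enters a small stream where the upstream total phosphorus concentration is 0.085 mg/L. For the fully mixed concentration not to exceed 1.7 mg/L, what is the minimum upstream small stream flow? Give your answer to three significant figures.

204 L/s

Set C_mix = 1.7: (Q·0.08500 + 32.00·12.00) / (Q + 32.00) = 1.7
→ Q = 32.00·(12.00 − 1.7)/(1.7 − 0.08500) = 204.1 L/s.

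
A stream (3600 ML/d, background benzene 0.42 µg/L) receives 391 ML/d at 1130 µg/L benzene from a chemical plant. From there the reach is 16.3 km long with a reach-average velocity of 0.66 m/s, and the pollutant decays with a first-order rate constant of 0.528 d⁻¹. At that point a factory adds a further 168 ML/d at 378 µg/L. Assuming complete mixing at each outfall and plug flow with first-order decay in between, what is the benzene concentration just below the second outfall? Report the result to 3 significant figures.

Mixed concentration C = ΣQC/ΣQ = (3600·0.4200 + 391.0·1130) / 3991 = 443300/3991 = 111.1 µg/L; combined flow 3991 ML/d.
Travel time t = 16.3·1000 / 0.66 = 24700 s = 6.860 h.
Decay over the reach: 111.1·exp(−kt) = 111.1·0.8599 = 95.52 µg/L.
Second outfall: C = (3991·95.52 + 168.0·378.0)/4159 = 106.9 µg/L.

107 µg/L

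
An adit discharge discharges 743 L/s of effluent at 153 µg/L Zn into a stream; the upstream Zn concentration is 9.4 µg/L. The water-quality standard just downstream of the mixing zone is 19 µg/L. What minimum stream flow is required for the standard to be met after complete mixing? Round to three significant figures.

10400 L/s

Set C_mix = 19: (Q·9.400 + 743.0·153.0) / (Q + 743.0) = 19
→ Q = 743.0·(153.0 − 19)/(19 − 9.400) = 10370 L/s.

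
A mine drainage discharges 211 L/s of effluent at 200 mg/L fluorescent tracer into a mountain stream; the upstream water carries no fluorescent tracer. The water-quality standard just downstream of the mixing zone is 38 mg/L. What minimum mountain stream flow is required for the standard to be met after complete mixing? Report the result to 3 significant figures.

Set C_mix = 38: (Q·0 + 211.0·200.0) / (Q + 211.0) = 38
→ Q = 211.0·(200.0 − 38)/(38 − 0) = 899.5 L/s.

900 L/s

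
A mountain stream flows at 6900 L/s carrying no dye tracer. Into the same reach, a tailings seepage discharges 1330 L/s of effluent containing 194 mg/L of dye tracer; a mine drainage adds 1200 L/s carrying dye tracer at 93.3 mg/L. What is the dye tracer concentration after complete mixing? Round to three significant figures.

Mass balance: C = (6900·0 + 1330·194.0 + 1200·93.30) / 9430 = 370000/9430 = 39.23 mg/L.

39.2 mg/L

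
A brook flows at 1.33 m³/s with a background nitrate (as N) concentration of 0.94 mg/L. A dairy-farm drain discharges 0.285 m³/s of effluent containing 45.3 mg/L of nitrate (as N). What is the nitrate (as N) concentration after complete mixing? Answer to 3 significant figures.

8.77 mg/L

Flow-weighted average: C = (1.330·0.9400 + 0.2850·45.30) / 1.615 = 14.16/1.615 = 8.768 mg/L.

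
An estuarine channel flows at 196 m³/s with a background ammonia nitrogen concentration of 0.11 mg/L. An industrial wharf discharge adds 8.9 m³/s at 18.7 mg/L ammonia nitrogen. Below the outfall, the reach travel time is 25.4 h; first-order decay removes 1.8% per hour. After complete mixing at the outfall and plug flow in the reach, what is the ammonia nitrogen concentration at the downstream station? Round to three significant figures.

0.578 mg/L

Mixed concentration C = ΣQC/ΣQ = (196.0·0.1100 + 8.900·18.70) / 204.9 = 188.0/204.9 = 0.9175 mg/L.
1.8%/h lost → k = −ln(1 − 0.018) = 0.01816 h⁻¹.
Applying C = C₀e^(−kt): 0.9175 × 0.6304 = 0.5784 mg/L.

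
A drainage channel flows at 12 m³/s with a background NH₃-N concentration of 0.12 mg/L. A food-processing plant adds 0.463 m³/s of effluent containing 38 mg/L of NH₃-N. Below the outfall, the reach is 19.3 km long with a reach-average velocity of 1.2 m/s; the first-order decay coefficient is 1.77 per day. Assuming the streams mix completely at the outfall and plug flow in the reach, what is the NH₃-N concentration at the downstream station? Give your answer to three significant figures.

1.10 mg/L

Flow-weighted average: C = (12.00·0.1200 + 0.4630·38.00) / 12.46 = 19.03/12.46 = 1.527 mg/L.
Travel time t = 19.3·1000 / 1.2 = 16080 s = 4.468 h.
Decay over the reach: 1.527·exp(−kt) = 1.527·0.7193 = 1.099 mg/L.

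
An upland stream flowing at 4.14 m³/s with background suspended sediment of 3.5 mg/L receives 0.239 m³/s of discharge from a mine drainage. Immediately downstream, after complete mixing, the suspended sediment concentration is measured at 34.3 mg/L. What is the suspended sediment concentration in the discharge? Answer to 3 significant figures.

Mass balance: 4.140·3.500 + 0.2390·Cₑ = 4.379·34.30
→ Cₑ = (4.379·34.30 − 4.140·3.500) / 0.2390 = 567.8 mg/L.

568 mg/L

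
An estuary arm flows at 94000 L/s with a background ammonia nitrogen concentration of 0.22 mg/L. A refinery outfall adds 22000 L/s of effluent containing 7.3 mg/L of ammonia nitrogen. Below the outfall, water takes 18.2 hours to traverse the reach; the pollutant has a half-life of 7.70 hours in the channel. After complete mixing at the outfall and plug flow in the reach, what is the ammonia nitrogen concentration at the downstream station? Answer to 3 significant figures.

0.304 mg/L

Mass balance: C = (94000·0.2200 + 22000·7.300) / 116000 = 181300/116000 = 1.563 mg/L.
Half-life 7.70 h → k = ln 2 / 7.70 = 0.09002 h⁻¹ = 2.160 d⁻¹.
Decay over the reach: 1.563·exp(−kt) = 1.563·0.1943 = 0.3036 mg/L.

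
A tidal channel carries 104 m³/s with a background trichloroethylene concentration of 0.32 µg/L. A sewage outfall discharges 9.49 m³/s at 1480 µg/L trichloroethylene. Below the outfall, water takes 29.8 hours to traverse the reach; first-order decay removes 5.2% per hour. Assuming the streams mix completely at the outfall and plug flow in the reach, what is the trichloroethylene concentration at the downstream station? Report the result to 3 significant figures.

Flow-weighted average: C = (104.0·0.3200 + 9.490·1480) / 113.5 = 14080/113.5 = 124.1 µg/L.
5.2%/h lost → k = −ln(1 − 0.052) = 0.05340 h⁻¹.
After decay, C = 124.1 × e^(−kt) = 124.1 × 0.2037 = 25.26 µg/L.

25.3 µg/L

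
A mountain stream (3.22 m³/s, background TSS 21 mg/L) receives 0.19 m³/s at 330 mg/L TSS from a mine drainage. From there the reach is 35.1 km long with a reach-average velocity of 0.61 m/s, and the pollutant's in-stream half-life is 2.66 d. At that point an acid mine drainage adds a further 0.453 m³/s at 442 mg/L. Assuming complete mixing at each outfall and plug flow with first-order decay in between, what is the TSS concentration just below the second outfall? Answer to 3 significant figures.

After mixing, C = (3.220·21.00 + 0.1900·330.0) / 3.410 = 130.3/3.410 = 38.22 mg/L; combined flow 3.410 m³/s.
Travel time t = 35.1·1000 / 0.61 = 57540 s = 15.98 h.
Half-life 2.66 d → k = ln 2 / 2.66 = 0.2606 d⁻¹.
First-order decay: C = 38.22·exp(−k·t) = 38.22·0.8407 = 32.13 mg/L.
Second outfall: C = (3.410·32.13 + 0.4530·442.0)/3.863 = 80.19 mg/L.

80.2 mg/L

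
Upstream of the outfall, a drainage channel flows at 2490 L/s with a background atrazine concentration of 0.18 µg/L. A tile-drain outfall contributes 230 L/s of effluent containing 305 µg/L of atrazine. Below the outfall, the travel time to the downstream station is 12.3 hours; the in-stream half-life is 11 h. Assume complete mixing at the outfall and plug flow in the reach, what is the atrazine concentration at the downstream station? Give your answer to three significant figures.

12.0 µg/L

Mass balance: C = (2490·0.1800 + 230.0·305.0) / 2720 = 70600/2720 = 25.96 µg/L.
Half-life 11 h → k = ln 2 / 11 = 0.06301 h⁻¹ = 1.512 d⁻¹.
First-order decay: C = 25.96·exp(−k·t) = 25.96·0.4607 = 11.96 µg/L.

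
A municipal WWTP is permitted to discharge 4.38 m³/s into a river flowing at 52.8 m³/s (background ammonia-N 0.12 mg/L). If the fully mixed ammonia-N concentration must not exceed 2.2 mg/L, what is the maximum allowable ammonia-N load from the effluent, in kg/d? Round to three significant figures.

10300 kg/d

Mass balance at the limit: 52.80·0.1200 + 4.380·Cₑ = 57.18·2.2 → Cₑ = 27.27 mg/L.
Load = 4.380 m³/s × 27.27 g/m³ × 86 400 s/d = 10320 kg/d.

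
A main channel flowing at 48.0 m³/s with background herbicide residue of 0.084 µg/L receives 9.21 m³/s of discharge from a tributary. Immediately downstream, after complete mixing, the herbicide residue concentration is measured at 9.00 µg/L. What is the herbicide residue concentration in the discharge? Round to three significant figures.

55.5 µg/L

Mass balance: 48.00·0.08400 + 9.210·Cₑ = 57.21·9.000
→ Cₑ = (57.21·9.000 − 48.00·0.08400) / 9.210 = 55.47 µg/L.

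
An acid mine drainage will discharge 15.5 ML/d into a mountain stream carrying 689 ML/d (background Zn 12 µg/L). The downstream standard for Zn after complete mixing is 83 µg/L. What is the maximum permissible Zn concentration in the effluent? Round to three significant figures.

At the limit, (Qr·Cr + Qe·Cₑ)/(Qr + Qe) = 83:
Cₑ = (704.5·83 − 689.0·12.00) / 15.50 = 3239 µg/L.

3240 µg/L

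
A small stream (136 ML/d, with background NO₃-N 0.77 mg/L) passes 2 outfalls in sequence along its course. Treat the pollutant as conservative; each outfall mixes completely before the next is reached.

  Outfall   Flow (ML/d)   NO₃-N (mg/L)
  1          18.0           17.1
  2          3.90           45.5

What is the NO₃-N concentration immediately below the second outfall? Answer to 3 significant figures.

3.74 mg/L

Outfall 1: combined Q = 154.0 ML/d; C = (136.0·0.7700 + 18.00·17.10)/154.0 = 2.679 mg/L.
Outfall 2: combined Q = 157.9 ML/d; C = (154.0·2.679 + 3.900·45.50)/157.9 = 3.736 mg/L.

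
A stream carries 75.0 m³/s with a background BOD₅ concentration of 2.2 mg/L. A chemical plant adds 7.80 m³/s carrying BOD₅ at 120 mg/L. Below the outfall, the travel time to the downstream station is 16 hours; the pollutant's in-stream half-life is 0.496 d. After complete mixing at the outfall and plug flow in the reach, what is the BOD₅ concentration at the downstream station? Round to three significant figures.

5.24 mg/L

Mixed concentration C = ΣQC/ΣQ = (75.00·2.200 + 7.800·120.0) / 82.80 = 1101/82.80 = 13.30 mg/L.
Half-life 0.496 d → k = ln 2 / 0.496 = 1.397 d⁻¹.
Decay over the reach: 13.30·exp(−kt) = 13.30·0.3939 = 5.238 mg/L.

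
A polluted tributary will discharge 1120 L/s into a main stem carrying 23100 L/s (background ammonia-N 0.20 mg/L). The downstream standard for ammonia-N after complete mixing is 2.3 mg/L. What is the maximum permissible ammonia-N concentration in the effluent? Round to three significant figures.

45.6 mg/L

At the limit, (Qr·Cr + Qe·Cₑ)/(Qr + Qe) = 2.3:
Cₑ = (24220·2.3 − 23100·0.2000) / 1120 = 45.61 mg/L.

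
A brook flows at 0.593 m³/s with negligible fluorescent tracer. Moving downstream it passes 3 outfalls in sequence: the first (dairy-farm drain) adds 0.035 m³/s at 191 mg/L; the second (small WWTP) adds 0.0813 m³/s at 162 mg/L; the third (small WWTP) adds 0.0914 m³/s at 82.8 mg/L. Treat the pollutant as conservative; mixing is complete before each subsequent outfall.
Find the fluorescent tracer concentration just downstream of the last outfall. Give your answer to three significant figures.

34.2 mg/L

After outfall 1: Q = 0.5930 + 0.03500 = 0.6280 m³/s; C = (0.5930·0 + 0.03500·191.0)/0.6280 = 10.64 mg/L.
After outfall 2: Q = 0.6280 + 0.08130 = 0.7093 m³/s; C = (0.6280·10.64 + 0.08130·162.0)/0.7093 = 27.99 mg/L.
After outfall 3: Q = 0.7093 + 0.09140 = 0.8007 m³/s; C = (0.7093·27.99 + 0.09140·82.80)/0.8007 = 34.25 mg/L.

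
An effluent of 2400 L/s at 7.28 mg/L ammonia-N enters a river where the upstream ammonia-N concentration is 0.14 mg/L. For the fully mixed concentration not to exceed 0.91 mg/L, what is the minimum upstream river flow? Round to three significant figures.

19900 L/s

Set C_mix = 0.91: (Q·0.1400 + 2400·7.280) / (Q + 2400) = 0.91
→ Q = 2400·(7.280 − 0.91)/(0.91 − 0.1400) = 19850 L/s.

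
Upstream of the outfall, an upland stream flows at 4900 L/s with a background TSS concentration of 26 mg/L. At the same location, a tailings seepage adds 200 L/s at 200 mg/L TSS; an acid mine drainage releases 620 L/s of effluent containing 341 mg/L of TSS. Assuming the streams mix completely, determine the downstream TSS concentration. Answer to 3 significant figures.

Mixed concentration C = ΣQC/ΣQ = (4900·26.00 + 200.0·200.0 + 620.0·341.0) / 5720 = 378800/5720 = 66.23 mg/L.

66.2 mg/L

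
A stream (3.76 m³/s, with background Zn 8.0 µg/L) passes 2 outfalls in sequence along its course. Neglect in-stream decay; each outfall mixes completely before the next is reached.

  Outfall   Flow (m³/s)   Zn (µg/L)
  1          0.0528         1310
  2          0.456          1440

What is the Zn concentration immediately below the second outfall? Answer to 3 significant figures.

177 µg/L

Below outfall 1: Q → 3.813 m³/s, C = (3.760·8.000 + 0.05280·1310)/3.813 = 26.03 µg/L.
Below outfall 2: Q → 4.269 m³/s, C = (3.813·26.03 + 0.4560·1440)/4.269 = 177.1 µg/L.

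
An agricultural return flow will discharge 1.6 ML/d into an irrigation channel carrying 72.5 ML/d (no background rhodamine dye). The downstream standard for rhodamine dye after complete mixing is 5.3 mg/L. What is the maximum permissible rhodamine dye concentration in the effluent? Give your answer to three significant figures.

245 mg/L

At the limit, (Qr·Cr + Qe·Cₑ)/(Qr + Qe) = 5.3:
Cₑ = (74.10·5.3 − 72.50·0) / 1.600 = 245.5 mg/L.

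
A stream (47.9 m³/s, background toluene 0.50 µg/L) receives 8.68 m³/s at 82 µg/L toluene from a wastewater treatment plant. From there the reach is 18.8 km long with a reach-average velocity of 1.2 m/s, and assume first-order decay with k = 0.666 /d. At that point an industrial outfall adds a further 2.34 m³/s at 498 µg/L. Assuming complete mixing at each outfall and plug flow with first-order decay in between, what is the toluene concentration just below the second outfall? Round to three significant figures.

Flow-weighted average: C = (47.90·0.5000 + 8.680·82.00) / 56.58 = 735.7/56.58 = 13.00 µg/L; combined flow 56.58 m³/s.
Travel time t = 18.8·1000 / 1.2 = 15670 s = 4.352 h.
Decay over the reach: 13.00·exp(−kt) = 13.00·0.8862 = 11.52 µg/L.
At the second outfall, C = (56.58·11.52 + 2.340·498.0) / (56.58 + 2.340) = 30.84 µg/L.

30.8 µg/L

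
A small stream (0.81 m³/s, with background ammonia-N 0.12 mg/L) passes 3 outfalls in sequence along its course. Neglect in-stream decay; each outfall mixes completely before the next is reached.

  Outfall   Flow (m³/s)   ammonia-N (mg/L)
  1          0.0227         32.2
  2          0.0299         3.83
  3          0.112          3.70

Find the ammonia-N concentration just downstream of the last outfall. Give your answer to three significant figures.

1.39 mg/L

Outfall 1: combined Q = 0.8327 m³/s; C = (0.8100·0.1200 + 0.02270·32.20)/0.8327 = 0.9945 mg/L.
Outfall 2: combined Q = 0.8626 m³/s; C = (0.8327·0.9945 + 0.02990·3.830)/0.8626 = 1.093 mg/L.
Outfall 3: combined Q = 0.9746 m³/s; C = (0.8626·1.093 + 0.1120·3.700)/0.9746 = 1.392 mg/L.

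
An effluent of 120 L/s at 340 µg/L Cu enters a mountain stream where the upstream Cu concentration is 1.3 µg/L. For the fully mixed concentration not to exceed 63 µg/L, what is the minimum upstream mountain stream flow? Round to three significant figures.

Set C_mix = 63: (Q·1.300 + 120.0·340.0) / (Q + 120.0) = 63
→ Q = 120.0·(340.0 − 63)/(63 − 1.300) = 538.7 L/s.

539 L/s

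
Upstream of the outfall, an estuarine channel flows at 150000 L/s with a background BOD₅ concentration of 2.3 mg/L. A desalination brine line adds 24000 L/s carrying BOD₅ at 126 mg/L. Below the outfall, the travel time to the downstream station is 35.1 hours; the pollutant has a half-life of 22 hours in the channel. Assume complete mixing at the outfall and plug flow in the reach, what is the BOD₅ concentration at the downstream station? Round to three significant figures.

Flow-weighted average: C = (150000·2.300 + 24000·126.0) / 174000 = 3369000/174000 = 19.36 mg/L.
Half-life 22 h → k = ln 2 / 22 = 0.03151 h⁻¹ = 0.7562 d⁻¹.
Applying C = C₀e^(−kt): 19.36 × 0.3309 = 6.407 mg/L.

6.41 mg/L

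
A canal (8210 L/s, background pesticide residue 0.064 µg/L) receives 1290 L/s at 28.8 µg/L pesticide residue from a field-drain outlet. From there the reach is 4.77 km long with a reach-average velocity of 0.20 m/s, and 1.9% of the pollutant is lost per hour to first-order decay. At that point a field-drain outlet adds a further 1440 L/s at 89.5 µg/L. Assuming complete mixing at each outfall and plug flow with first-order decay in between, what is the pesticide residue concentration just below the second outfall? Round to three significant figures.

Mixed concentration C = ΣQC/ΣQ = (8210·0.06400 + 1290·28.80) / 9500 = 37680/9500 = 3.966 µg/L; combined flow 9500 L/s.
Travel time t = 4.77·1000 / 0.20 = 23850 s = 6.625 h.
1.9%/h lost → k = −ln(1 − 0.019) = 0.01918 h⁻¹.
Decay over the reach: 3.966·exp(−kt) = 3.966·0.8807 = 3.493 µg/L.
At the second outfall, C = (9500·3.493 + 1440·89.50) / (9500 + 1440) = 14.81 µg/L.

14.8 µg/L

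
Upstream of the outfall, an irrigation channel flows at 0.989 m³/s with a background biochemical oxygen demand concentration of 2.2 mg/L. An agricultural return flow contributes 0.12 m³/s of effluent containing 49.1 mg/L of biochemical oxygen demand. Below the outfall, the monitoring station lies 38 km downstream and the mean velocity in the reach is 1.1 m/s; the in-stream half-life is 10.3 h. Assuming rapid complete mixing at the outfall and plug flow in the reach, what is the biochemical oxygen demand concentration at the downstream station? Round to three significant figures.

After mixing, C = (0.9890·2.200 + 0.1200·49.10) / 1.109 = 8.068/1.109 = 7.275 mg/L.
Travel time t = 38·1000 / 1.1 = 34550 s = 9.596 h.
Half-life 10.3 h → k = ln 2 / 10.3 = 0.06730 h⁻¹ = 1.615 d⁻¹.
Decay over the reach: 7.275·exp(−kt) = 7.275·0.5243 = 3.814 mg/L.

3.81 mg/L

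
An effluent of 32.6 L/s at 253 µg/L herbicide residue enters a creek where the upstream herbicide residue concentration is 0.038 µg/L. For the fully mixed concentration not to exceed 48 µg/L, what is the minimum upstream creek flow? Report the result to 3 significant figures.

139 L/s

Set C_mix = 48: (Q·0.03800 + 32.60·253.0) / (Q + 32.60) = 48
→ Q = 32.60·(253.0 − 48)/(48 − 0.03800) = 139.3 L/s.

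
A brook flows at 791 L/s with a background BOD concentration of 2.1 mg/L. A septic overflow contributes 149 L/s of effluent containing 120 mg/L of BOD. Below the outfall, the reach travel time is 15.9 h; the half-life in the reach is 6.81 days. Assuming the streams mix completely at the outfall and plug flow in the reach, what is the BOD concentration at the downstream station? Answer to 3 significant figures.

After mixing, C = (791.0·2.100 + 149.0·120.0) / 940.0 = 19540/940.0 = 20.79 mg/L.
Half-life 6.81 d → k = ln 2 / 6.81 = 0.1018 d⁻¹.
After decay, C = 20.79 × e^(−kt) = 20.79 × 0.9348 = 19.43 mg/L.

19.4 mg/L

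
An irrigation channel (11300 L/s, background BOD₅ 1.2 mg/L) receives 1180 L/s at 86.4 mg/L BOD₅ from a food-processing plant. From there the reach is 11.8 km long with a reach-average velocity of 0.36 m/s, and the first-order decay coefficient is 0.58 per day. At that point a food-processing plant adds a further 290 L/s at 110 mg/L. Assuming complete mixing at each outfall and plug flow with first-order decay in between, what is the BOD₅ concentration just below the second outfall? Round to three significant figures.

Mixed concentration C = ΣQC/ΣQ = (11300·1.200 + 1180·86.40) / 12480 = 115500/12480 = 9.256 mg/L; combined flow 12480 L/s.
Travel time t = 11.8·1000 / 0.36 = 32780 s = 9.105 h.
Decay over the reach: 9.256·exp(−kt) = 9.256·0.8025 = 7.428 mg/L.
Second outfall: C = (12480·7.428 + 290.0·110.0)/12770 = 9.757 mg/L.

9.76 mg/L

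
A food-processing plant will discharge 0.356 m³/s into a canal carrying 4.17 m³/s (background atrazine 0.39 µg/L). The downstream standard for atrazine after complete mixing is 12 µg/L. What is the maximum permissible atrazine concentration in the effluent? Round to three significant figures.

At the limit, (Qr·Cr + Qe·Cₑ)/(Qr + Qe) = 12:
Cₑ = (4.526·12 − 4.170·0.3900) / 0.3560 = 148.0 µg/L.

148 µg/L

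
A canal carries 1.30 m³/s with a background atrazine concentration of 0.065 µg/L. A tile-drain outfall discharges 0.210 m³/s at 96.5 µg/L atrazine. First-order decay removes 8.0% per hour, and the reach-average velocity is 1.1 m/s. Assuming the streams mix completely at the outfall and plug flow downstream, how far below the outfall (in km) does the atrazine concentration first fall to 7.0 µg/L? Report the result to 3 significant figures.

After mixing, C = (1.300·0.06500 + 0.2100·96.50) / 1.510 = 20.35/1.510 = 13.48 µg/L.
8.0%/h lost → k = −ln(1 − 0.08) = 0.08338 h⁻¹.
Set 13.48·exp(−k·t) = 7.0 → t = ln(13.48/7.0)/k = 28280 s = 7.856 h.
Distance = v·t = 1.1·28280 = 31110 m = 31.11 km.

31.1 km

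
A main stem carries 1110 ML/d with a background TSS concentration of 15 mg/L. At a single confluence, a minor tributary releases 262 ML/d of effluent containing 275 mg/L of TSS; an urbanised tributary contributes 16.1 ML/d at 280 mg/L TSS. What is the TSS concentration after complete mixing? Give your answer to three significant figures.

67.1 mg/L

Flow-weighted average: C = (1110·15.00 + 262.0·275.0 + 16.10·280.0) / 1388 = 93210/1388 = 67.15 mg/L.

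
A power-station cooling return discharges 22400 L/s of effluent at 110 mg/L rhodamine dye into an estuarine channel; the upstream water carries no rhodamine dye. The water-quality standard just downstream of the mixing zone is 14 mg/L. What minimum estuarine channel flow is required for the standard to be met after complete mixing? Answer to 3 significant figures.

154000 L/s

Set C_mix = 14: (Q·0 + 22400·110.0) / (Q + 22400) = 14
→ Q = 22400·(110.0 − 14)/(14 − 0) = 153600 L/s.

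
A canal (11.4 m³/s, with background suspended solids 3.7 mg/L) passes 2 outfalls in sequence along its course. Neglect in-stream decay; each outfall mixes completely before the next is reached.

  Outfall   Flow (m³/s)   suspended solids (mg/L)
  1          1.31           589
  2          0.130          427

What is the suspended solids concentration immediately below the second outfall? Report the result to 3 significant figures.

Outfall 1: combined Q = 12.71 m³/s; C = (11.40·3.700 + 1.310·589.0)/12.71 = 64.03 mg/L.
Outfall 2: combined Q = 12.84 m³/s; C = (12.71·64.03 + 0.1300·427.0)/12.84 = 67.70 mg/L.

67.7 mg/L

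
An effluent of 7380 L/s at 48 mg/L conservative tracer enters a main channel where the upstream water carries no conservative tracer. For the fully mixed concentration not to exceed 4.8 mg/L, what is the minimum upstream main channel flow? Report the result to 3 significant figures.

Set C_mix = 4.8: (Q·0 + 7380·48.00) / (Q + 7380) = 4.8
→ Q = 7380·(48.00 − 4.8)/(4.8 − 0) = 66420 L/s.

66400 L/s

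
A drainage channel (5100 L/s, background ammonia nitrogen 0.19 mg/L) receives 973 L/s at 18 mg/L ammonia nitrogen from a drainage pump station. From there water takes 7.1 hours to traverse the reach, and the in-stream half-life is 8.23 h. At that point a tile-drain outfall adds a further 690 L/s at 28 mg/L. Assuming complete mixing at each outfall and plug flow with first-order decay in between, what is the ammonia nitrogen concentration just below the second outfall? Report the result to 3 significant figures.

4.36 mg/L

Conservation of mass: C = (5100·0.1900 + 973.0·18.00) / 6073 = 18480/6073 = 3.043 mg/L; combined flow 6073 L/s.
Half-life 8.23 h → k = ln 2 / 8.23 = 0.08422 h⁻¹ = 2.021 d⁻¹.
Applying C = C₀e^(−kt): 3.043 × 0.5499 = 1.674 mg/L.
Second outfall: C = (6073·1.674 + 690.0·28.00)/6763 = 4.360 mg/L.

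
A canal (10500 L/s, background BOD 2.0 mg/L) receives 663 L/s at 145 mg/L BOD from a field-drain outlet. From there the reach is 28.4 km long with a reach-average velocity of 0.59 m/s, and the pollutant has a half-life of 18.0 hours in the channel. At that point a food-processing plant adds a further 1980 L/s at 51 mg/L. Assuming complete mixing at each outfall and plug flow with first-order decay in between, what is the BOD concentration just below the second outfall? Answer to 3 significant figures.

After mixing, C = (10500·2.000 + 663.0·145.0) / 11160 = 117100/11160 = 10.49 mg/L; combined flow 11160 L/s.
Travel time t = 28.4·1000 / 0.59 = 48140 s = 13.37 h.
Half-life 18.0 h → k = ln 2 / 18.0 = 0.03851 h⁻¹ = 0.9242 d⁻¹.
After decay, C = 10.49 × e^(−kt) = 10.49 × 0.5976 = 6.270 mg/L.
Second outfall: C = (11160·6.270 + 1980·51.00)/13140 = 13.01 mg/L.

13.0 mg/L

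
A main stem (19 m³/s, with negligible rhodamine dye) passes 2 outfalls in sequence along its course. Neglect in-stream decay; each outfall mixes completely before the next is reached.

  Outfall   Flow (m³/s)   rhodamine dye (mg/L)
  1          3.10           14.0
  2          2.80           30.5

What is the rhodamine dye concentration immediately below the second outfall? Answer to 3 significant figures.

Outfall 1: combined Q = 22.10 m³/s; C = (19.00·0 + 3.100·14.00)/22.10 = 1.964 mg/L.
Outfall 2: combined Q = 24.90 m³/s; C = (22.10·1.964 + 2.800·30.50)/24.90 = 5.173 mg/L.

5.17 mg/L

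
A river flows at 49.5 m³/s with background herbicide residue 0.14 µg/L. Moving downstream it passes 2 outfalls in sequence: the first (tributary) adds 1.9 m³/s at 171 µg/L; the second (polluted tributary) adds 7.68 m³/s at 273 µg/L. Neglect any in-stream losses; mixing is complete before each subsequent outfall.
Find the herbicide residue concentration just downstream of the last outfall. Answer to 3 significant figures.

Outfall 1: combined Q = 51.40 m³/s; C = (49.50·0.1400 + 1.900·171.0)/51.40 = 6.456 µg/L.
Outfall 2: combined Q = 59.08 m³/s; C = (51.40·6.456 + 7.680·273.0)/59.08 = 41.10 µg/L.

41.1 µg/L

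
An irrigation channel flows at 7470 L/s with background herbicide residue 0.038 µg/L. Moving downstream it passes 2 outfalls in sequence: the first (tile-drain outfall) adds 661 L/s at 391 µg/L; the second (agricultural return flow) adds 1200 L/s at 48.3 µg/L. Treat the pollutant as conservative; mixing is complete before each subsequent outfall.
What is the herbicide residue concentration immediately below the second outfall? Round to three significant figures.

After outfall 1: Q = 7470 + 661.0 = 8131 L/s; C = (7470·0.03800 + 661.0·391.0)/8131 = 31.82 µg/L.
After outfall 2: Q = 8131 + 1200 = 9331 L/s; C = (8131·31.82 + 1200·48.30)/9331 = 33.94 µg/L.

33.9 µg/L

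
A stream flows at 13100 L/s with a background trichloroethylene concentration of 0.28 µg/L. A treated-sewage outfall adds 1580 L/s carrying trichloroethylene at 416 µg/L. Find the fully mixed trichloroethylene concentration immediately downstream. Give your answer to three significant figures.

45.0 µg/L

Conservation of mass: C = (13100·0.2800 + 1580·416.0) / 14680 = 660900/14680 = 45.02 µg/L.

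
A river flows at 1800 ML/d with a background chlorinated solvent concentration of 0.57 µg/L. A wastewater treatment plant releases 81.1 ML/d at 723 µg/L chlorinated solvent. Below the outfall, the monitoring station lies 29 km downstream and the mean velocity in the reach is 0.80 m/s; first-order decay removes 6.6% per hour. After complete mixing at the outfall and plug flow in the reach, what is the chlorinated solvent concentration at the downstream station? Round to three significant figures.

15.9 µg/L

Mixed concentration C = ΣQC/ΣQ = (1800·0.5700 + 81.10·723.0) / 1881 = 59660/1881 = 31.72 µg/L.
Travel time t = 29·1000 / 0.80 = 36250 s = 10.07 h.
6.6%/h lost → k = −ln(1 − 0.066) = 0.06828 h⁻¹.
Applying C = C₀e^(−kt): 31.72 × 0.5028 = 15.95 µg/L.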